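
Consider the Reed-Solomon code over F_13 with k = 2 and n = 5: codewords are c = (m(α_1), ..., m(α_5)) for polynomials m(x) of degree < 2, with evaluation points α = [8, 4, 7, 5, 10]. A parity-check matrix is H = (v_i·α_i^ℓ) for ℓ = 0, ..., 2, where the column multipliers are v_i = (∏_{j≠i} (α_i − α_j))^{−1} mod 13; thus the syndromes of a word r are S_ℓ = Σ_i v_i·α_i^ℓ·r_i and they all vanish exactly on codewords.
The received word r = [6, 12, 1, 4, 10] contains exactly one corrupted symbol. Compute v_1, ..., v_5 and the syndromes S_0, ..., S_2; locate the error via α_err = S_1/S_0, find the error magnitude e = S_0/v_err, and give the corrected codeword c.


S = (3, 4, 1), error at position 5, error magnitude e = 7, c = [6, 12, 1, 4, 3].

Step 1: column multipliers v_i = (∏_{j≠i}(α_i − α_j))^{−1} mod 13.
  i = 1 (α = 8): (8−4)(8−7)(8−5)(8−10) = 4·1·3·(−2) = −24 ≡ 2, so v_1 = 2^{−1} = 7 (mod 13).
  i = 2 (α = 4): (4−8)(4−7)(4−5)(4−10) = (−4)·(−3)·(−1)·(−6) = 72 ≡ 7, so v_2 = 7^{−1} = 2 (mod 13).
  i = 3 (α = 7): (7−8)(7−4)(7−5)(7−10) = (−1)·3·2·(−3) = 18 ≡ 5, so v_3 = 5^{−1} = 8 (mod 13).
  i = 4 (α = 5): (5−8)(5−4)(5−7)(5−10) = (−3)·1·(−2)·(−5) = −30 ≡ 9, so v_4 = 9^{−1} = 3 (mod 13).
  i = 5 (α = 10): (10−8)(10−4)(10−7)(10−5) = 2·6·3·5 = 180 ≡ 11, so v_5 = 11^{−1} = 6 (mod 13).
  v = [7, 2, 8, 3, 6].
Step 2: syndromes of r = [6, 12, 1, 4, 10] (all sums mod 13).
  S_0 = Σ v_i r_i = 7·6 + 2·12 + 8·1 + 3·4 + 6·10 = 146 ≡ 3.
  S_1 = Σ v_i α_i r_i = 7·8·6 + 2·4·12 + 8·7·1 + 3·5·4 + 6·10·10 = 1148 ≡ 4.
  α_i^2 mod 13 = [12, 3, 10, 12, 9].
  S_2 = Σ v_i α_i^2 r_i = 7·12·6 + 2·3·12 + 8·10·1 + 3·12·4 + 6·9·10 = 1340 ≡ 1.
  S = (3, 4, 1) ≠ 0, so r is not a codeword (an error is present).
Step 3: locate the error. For a single error e at position i, S_ℓ = v_i·e·α_i^ℓ, so α_err = S_1/S_0.
  S_0^{−1} = 3^{−1} = 9 (mod 13), so α_err = 4·9 = 36 ≡ 10 = α_5. Error position i = 5.
  Consistency check: S_2/S_1 = 1·10 = 10 ≡ 10 = α_err ✓ (single-error assumption holds).
Step 4: error magnitude e = S_0/v_5 = S_0·∏_{j≠5}(α_5 − α_j) = 3·11 = 33 ≡ 7 (mod 13).
Step 5: correct position 5: c_5 = r_5 − e = 10 − 7 ≡ 3 (mod 13). Hence c = [6, 12, 1, 4, 3].
  Check: interpolating c through the α_i gives m(x) = 5 + 5·x (degree < 2) with m(α_i) = c_i for every i, so c is indeed a codeword.


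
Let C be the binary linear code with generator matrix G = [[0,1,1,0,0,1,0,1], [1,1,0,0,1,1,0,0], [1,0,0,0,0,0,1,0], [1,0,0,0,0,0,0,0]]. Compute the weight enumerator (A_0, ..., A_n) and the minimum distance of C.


Weight distribution: A_0 = 1, A_1 = 2, A_2 = 1, A_3 = 2, A_4 = 5, A_5 = 4, A_6 = 1. Minimum distance d = 1.

Enumerate all 2^4 = 16 messages m ∈ F_2^4.
For each, compute codeword c = mG in F_2^8, then tally its weight.
  m = 0000 → c = 00000000, weight = 0.
  m = 1000 → c = 01100101, weight = 4.
  m = 0100 → c = 11001100, weight = 4.
  m = 1100 → c = 10101001, weight = 4.
  m = 0010 → c = 10000010, weight = 2.
  m = 1010 → c = 11100111, weight = 6.
  m = 0110 → c = 01001110, weight = 4.
  m = 1110 → c = 00101011, weight = 4.
  m = 0001 → c = 10000000, weight = 1.
  m = 1001 → c = 11100101, weight = 5.
  m = 0101 → c = 01001100, weight = 3.
  m = 1101 → c = 00101001, weight = 3.
  m = 0011 → c = 00000010, weight = 1.
  m = 1011 → c = 01100111, weight = 5.
  m = 0111 → c = 11001110, weight = 5.
  m = 1111 → c = 10101011, weight = 5.
Tally weights:
  weight 0: 1 codewords.
  weight 1: 2 codewords.
  weight 2: 1 codewords.
  weight 3: 2 codewords.
  weight 4: 5 codewords.
  weight 5: 4 codewords.
  weight 6: 1 codewords.
Minimum distance d = smallest w > 0 with A_w > 0 = 1.
Sanity: Σ A_w = 16 = 2^4 = 16 ✓.


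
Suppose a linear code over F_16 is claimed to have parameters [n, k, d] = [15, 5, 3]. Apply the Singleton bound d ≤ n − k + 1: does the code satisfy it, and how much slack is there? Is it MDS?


Singleton RHS = n − k + 1 = 11, slack = 8, bound satisfied, not MDS.

Singleton bound: d ≤ n − k + 1.
Here n = 15, k = 5, so n − k + 1 = 11.
Given d = 3, check d ≤ 11: YES.
Slack = (n − k + 1) − d = 8.
The code is NOT MDS (slack = 8 > 0).
Description: the claimed parameters are [15, 5, 3]_16; such a code would be non-MDS.


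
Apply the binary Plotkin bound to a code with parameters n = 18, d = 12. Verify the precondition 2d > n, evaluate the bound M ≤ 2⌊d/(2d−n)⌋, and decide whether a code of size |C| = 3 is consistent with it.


Plotkin bound M ≤ 4; given |C| = 3 ≤ bound (satisfied).

Check applicability: 2d = 24, n = 18.
2d − n = 6 > 0, so Plotkin applies.
Compute d/(2d−n) = 12/6 ≈ 2.0000.
⌊d/(2d−n)⌋ = 2.
Plotkin bound: M ≤ 2·2 = 4.
Given |C| = 3, check: satisfied.
This |C| is below the Plotkin bound.


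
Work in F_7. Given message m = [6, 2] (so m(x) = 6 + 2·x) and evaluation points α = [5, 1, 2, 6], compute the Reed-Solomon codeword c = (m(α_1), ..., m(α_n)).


c = [2, 1, 3, 4]

Message polynomial: m(x) = 6 + 2·x (mod 7).
For each evaluation point α_i, compute m(α_i) mod 7:
  α_1 = 5: Horner steps 2 → 2, so m(5) = 2.
  α_2 = 1: Horner steps 2 → 1, so m(1) = 1.
  α_3 = 2: Horner steps 2 → 3, so m(2) = 3.
  α_4 = 6: Horner steps 2 → 4, so m(6) = 4.
Codeword c = [2, 1, 3, 4] ∈ F_7^4.


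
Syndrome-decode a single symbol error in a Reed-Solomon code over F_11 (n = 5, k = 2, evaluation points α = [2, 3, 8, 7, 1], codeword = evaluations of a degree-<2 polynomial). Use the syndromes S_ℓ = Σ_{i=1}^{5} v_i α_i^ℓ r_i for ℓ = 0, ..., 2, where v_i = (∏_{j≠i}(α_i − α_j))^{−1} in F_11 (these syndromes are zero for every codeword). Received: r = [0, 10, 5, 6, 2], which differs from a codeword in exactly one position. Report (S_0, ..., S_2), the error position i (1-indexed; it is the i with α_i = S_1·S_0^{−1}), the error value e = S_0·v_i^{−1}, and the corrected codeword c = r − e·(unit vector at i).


S = (8, 8, 8), error at position 5, error magnitude e = 1, c = [0, 10, 5, 6, 1].

Step 1: column multipliers v_i = (∏_{j≠i}(α_i − α_j))^{−1} mod 11.
  i = 1 (α = 2): (2−3)(2−8)(2−7)(2−1) = (−1)·(−6)·(−5)·1 = −30 ≡ 3, so v_1 = 3^{−1} = 4 (mod 11).
  i = 2 (α = 3): (3−2)(3−8)(3−7)(3−1) = 1·(−5)·(−4)·2 = 40 ≡ 7, so v_2 = 7^{−1} = 8 (mod 11).
  i = 3 (α = 8): (8−2)(8−3)(8−7)(8−1) = 6·5·1·7 = 210 ≡ 1, so v_3 = 1^{−1} = 1 (mod 11).
  i = 4 (α = 7): (7−2)(7−3)(7−8)(7−1) = 5·4·(−1)·6 = −120 ≡ 1, so v_4 = 1^{−1} = 1 (mod 11).
  i = 5 (α = 1): (1−2)(1−3)(1−8)(1−7) = (−1)·(−2)·(−7)·(−6) = 84 ≡ 7, so v_5 = 7^{−1} = 8 (mod 11).
  v = [4, 8, 1, 1, 8].
Step 2: syndromes of r = [0, 10, 5, 6, 2] (all sums mod 11).
  S_0 = Σ v_i r_i = 4·0 + 8·10 + 1·5 + 1·6 + 8·2 = 107 ≡ 8.
  S_1 = Σ v_i α_i r_i = 4·2·0 + 8·3·10 + 1·8·5 + 1·7·6 + 8·1·2 = 338 ≡ 8.
  α_i^2 mod 11 = [4, 9, 9, 5, 1].
  S_2 = Σ v_i α_i^2 r_i = 4·4·0 + 8·9·10 + 1·9·5 + 1·5·6 + 8·1·2 = 811 ≡ 8.
  S = (8, 8, 8) ≠ 0, so r is not a codeword (an error is present).
Step 3: locate the error. For a single error e at position i, S_ℓ = v_i·e·α_i^ℓ, so α_err = S_1/S_0.
  S_0^{−1} = 8^{−1} = 7 (mod 11), so α_err = 8·7 = 56 ≡ 1 = α_5. Error position i = 5.
  Consistency check: S_2/S_1 = 8·7 = 56 ≡ 1 = α_err ✓ (single-error assumption holds).
Step 4: error magnitude e = S_0/v_5 = S_0·∏_{j≠5}(α_5 − α_j) = 8·7 = 56 ≡ 1 (mod 11).
Step 5: correct position 5: c_5 = r_5 − e = 2 − 1 ≡ 1 (mod 11). Hence c = [0, 10, 5, 6, 1].
  Check: interpolating c through the α_i gives m(x) = 2 + 10·x (degree < 2) with m(α_i) = c_i for every i, so c is indeed a codeword.


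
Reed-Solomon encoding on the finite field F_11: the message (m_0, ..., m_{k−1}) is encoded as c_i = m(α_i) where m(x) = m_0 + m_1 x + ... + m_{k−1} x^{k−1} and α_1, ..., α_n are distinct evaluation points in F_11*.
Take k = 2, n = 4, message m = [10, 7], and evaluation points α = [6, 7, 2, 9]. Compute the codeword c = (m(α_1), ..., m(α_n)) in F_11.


c = [8, 4, 2, 7]

Message polynomial: m(x) = 10 + 7·x (mod 11).
For each evaluation point α_i, compute m(α_i) mod 11:
  α_1 = 6: Horner steps 7 → 8, so m(6) = 8.
  α_2 = 7: Horner steps 7 → 4, so m(7) = 4.
  α_3 = 2: Horner steps 7 → 2, so m(2) = 2.
  α_4 = 9: Horner steps 7 → 7, so m(9) = 7.
Codeword c = [8, 4, 2, 7] ∈ F_11^4.


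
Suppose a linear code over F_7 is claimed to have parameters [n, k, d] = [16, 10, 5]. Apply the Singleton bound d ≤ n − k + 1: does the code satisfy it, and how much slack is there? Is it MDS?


Singleton RHS = n − k + 1 = 7, slack = 2, bound satisfied, not MDS.

Singleton bound: d ≤ n − k + 1.
Here n = 16, k = 10, so n − k + 1 = 7.
Given d = 5, check d ≤ 7: YES.
Slack = (n − k + 1) − d = 2.
The code is NOT MDS (slack = 2 > 0).
Description: the claimed parameters are [16, 10, 5]_7; such a code would be non-MDS.


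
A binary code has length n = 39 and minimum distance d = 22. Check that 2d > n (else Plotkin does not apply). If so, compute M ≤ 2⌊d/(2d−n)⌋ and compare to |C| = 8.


Plotkin bound M ≤ 8; given |C| = 8 ≤ bound (satisfied).

Check applicability: 2d = 44, n = 39.
2d − n = 5 > 0, so Plotkin applies.
Compute d/(2d−n) = 22/5 ≈ 4.4000.
⌊d/(2d−n)⌋ = 4.
Plotkin bound: M ≤ 2·4 = 8.
Given |C| = 8, check: satisfied.
This |C| is at the Plotkin bound.


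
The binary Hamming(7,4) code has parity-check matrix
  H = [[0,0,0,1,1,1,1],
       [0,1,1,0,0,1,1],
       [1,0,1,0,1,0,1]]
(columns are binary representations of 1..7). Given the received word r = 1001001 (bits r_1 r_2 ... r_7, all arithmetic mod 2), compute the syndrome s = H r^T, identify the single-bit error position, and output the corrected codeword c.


s = (0, 1, 0)^T, error position = 2, corrected codeword c = 1101001

Compute s = H r^T mod 2 one row at a time:
  s_1 = 1 + 0 + 0 + 1 = 2 ≡ 0 (mod 2).
  s_2 = 0 + 0 + 0 + 1 = 1 ≡ 1 (mod 2).
  s_3 = 1 + 0 + 0 + 1 = 2 ≡ 0 (mod 2).
s = (0, 1, 0)^T — this equals column 2 of H (binary 010), so error is at position 2.
Correct: flip bit 2 of r = 1001001 to get c = 1101001.


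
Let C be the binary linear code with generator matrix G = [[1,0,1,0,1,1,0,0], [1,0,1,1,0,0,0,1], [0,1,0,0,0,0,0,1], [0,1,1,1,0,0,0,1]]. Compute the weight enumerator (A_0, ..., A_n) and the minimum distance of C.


Weight distribution: A_0 = 1, A_2 = 4, A_4 = 9, A_6 = 2. Minimum distance d = 2.

Enumerate all 2^4 = 16 messages m ∈ F_2^4.
For each, compute codeword c = mG in F_2^8, then tally its weight.
  m = 0000 → c = 00000000, weight = 0.
  m = 1000 → c = 10101100, weight = 4.
  m = 0100 → c = 10110001, weight = 4.
  m = 1100 → c = 00011101, weight = 4.
  m = 0010 → c = 01000001, weight = 2.
  m = 1010 → c = 11101101, weight = 6.
  m = 0110 → c = 11110000, weight = 4.
  m = 1110 → c = 01011100, weight = 4.
  m = 0001 → c = 01110001, weight = 4.
  m = 1001 → c = 11011101, weight = 6.
  m = 0101 → c = 11000000, weight = 2.
  m = 1101 → c = 01101100, weight = 4.
  m = 0011 → c = 00110000, weight = 2.
  m = 1011 → c = 10011100, weight = 4.
  m = 0111 → c = 10000001, weight = 2.
  m = 1111 → c = 00101101, weight = 4.
Tally weights:
  weight 0: 1 codewords.
  weight 2: 4 codewords.
  weight 4: 9 codewords.
  weight 6: 2 codewords.
Minimum distance d = smallest w > 0 with A_w > 0 = 2.
Sanity: Σ A_w = 16 = 2^4 = 16 ✓.


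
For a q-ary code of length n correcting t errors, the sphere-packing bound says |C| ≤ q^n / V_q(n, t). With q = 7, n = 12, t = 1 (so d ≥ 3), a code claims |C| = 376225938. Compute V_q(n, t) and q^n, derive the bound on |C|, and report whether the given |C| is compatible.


V_q(n, t) = 73, q^n = 13841287201, Hamming bound = 189606673, |C| = 376225938 > bound (violated).

Step 1: Compute V_q(n, t) = Σ_{j=0}^1 C(n, j) (q−1)^j.
  j = 0: C(12,0)·(6)^0 = 1·1 = 1.
  j = 1: C(12,1)·(6)^1 = 12·6 = 72.
  V_q(n, t) = 1 + 72 = 73.
Step 2: q^n = 7^12 = 13841287201.
Step 3: Hamming bound ⌊q^n / V_q(n,t)⌋ = ⌊13841287201/73⌋ = 189606673.
Step 4: Compare |C| = 376225938 to 189606673: violated.
The claimed |C| lies above the Hamming bound, so no 7-ary code of length 12 with d ≥ 3 can have 376225938 codewords.


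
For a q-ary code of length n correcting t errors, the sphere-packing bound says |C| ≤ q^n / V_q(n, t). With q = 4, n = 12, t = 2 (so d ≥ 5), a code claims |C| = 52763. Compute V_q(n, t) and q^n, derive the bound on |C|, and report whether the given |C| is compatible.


V_q(n, t) = 631, q^n = 16777216, Hamming bound = 26588, |C| = 52763 > bound (violated).

Step 1: Compute V_q(n, t) = Σ_{j=0}^2 C(n, j) (q−1)^j.
  j = 0: C(12,0)·(3)^0 = 1·1 = 1.
  j = 1: C(12,1)·(3)^1 = 12·3 = 36.
  j = 2: C(12,2)·(3)^2 = 66·9 = 594.
  V_q(n, t) = 1 + 36 + 594 = 631.
Step 2: q^n = 4^12 = 16777216.
Step 3: Hamming bound ⌊q^n / V_q(n,t)⌋ = ⌊16777216/631⌋ = 26588.
Step 4: Compare |C| = 52763 to 26588: violated.
The claimed |C| lies above the Hamming bound, so no 4-ary code of length 12 with d ≥ 5 can have 52763 codewords.


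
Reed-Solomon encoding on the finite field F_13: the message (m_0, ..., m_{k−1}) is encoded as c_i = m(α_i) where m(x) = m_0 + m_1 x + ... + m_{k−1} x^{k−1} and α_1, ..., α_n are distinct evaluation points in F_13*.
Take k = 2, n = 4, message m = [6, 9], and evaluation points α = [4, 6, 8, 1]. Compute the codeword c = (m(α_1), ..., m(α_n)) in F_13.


c = [3, 8, 0, 2]

Message polynomial: m(x) = 6 + 9·x (mod 13).
For each evaluation point α_i, compute m(α_i) mod 13:
  α_1 = 4: Horner steps 9 → 3, so m(4) = 3.
  α_2 = 6: Horner steps 9 → 8, so m(6) = 8.
  α_3 = 8: Horner steps 9 → 0, so m(8) = 0.
  α_4 = 1: Horner steps 9 → 2, so m(1) = 2.
Codeword c = [3, 8, 0, 2] ∈ F_13^4.


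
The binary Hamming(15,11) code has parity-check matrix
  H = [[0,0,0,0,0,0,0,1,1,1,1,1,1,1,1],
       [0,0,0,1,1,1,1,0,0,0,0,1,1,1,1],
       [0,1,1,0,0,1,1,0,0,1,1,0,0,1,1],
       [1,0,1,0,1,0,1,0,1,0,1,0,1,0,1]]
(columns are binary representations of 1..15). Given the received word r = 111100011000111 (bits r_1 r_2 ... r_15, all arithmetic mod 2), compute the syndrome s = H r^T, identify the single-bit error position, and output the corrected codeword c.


s = (1, 0, 0, 1)^T, error position = 9, corrected codeword c = 111100010000111

Compute s = H r^T mod 2 one row at a time:
  s_1 = 1 + 1 + 0 + 0 + 0 + 1 + 1 + 1 = 5 ≡ 1 (mod 2).
  s_2 = 1 + 0 + 0 + 0 + 0 + 1 + 1 + 1 = 4 ≡ 0 (mod 2).
  s_3 = 1 + 1 + 0 + 0 + 0 + 0 + 1 + 1 = 4 ≡ 0 (mod 2).
  s_4 = 1 + 1 + 0 + 0 + 1 + 0 + 1 + 1 = 5 ≡ 1 (mod 2).
s = (1, 0, 0, 1)^T — this equals column 9 of H (binary 1001), so error is at position 9.
Correct: flip bit 9 of r = 111100011000111 to get c = 111100010000111.


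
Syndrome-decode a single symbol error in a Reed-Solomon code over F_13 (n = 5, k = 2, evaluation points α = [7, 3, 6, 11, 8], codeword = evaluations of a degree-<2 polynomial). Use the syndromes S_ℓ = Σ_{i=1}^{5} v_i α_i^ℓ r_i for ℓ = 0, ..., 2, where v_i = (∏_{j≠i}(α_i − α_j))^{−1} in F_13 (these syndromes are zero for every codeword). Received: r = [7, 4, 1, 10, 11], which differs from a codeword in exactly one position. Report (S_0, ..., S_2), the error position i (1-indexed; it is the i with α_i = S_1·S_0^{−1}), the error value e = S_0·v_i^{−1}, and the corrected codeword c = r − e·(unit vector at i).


S = (7, 3, 5), error at position 3, error magnitude e = 11, c = [7, 4, 3, 10, 11].

Step 1: column multipliers v_i = (∏_{j≠i}(α_i − α_j))^{−1} mod 13.
  i = 1 (α = 7): (7−3)(7−6)(7−11)(7−8) = 4·1·(−4)·(−1) = 16 ≡ 3, so v_1 = 3^{−1} = 9 (mod 13).
  i = 2 (α = 3): (3−7)(3−6)(3−11)(3−8) = (−4)·(−3)·(−8)·(−5) = 480 ≡ 12, so v_2 = 12^{−1} = 12 (mod 13).
  i = 3 (α = 6): (6−7)(6−3)(6−11)(6−8) = (−1)·3·(−5)·(−2) = −30 ≡ 9, so v_3 = 9^{−1} = 3 (mod 13).
  i = 4 (α = 11): (11−7)(11−3)(11−6)(11−8) = 4·8·5·3 = 480 ≡ 12, so v_4 = 12^{−1} = 12 (mod 13).
  i = 5 (α = 8): (8−7)(8−3)(8−6)(8−11) = 1·5·2·(−3) = −30 ≡ 9, so v_5 = 9^{−1} = 3 (mod 13).
  v = [9, 12, 3, 12, 3].
Step 2: syndromes of r = [7, 4, 1, 10, 11] (all sums mod 13).
  S_0 = Σ v_i r_i = 9·7 + 12·4 + 3·1 + 12·10 + 3·11 = 267 ≡ 7.
  S_1 = Σ v_i α_i r_i = 9·7·7 + 12·3·4 + 3·6·1 + 12·11·10 + 3·8·11 = 2187 ≡ 3.
  α_i^2 mod 13 = [10, 9, 10, 4, 12].
  S_2 = Σ v_i α_i^2 r_i = 9·10·7 + 12·9·4 + 3·10·1 + 12·4·10 + 3·12·11 = 1968 ≡ 5.
  S = (7, 3, 5) ≠ 0, so r is not a codeword (an error is present).
Step 3: locate the error. For a single error e at position i, S_ℓ = v_i·e·α_i^ℓ, so α_err = S_1/S_0.
  S_0^{−1} = 7^{−1} = 2 (mod 13), so α_err = 3·2 = 6 ≡ 6 = α_3. Error position i = 3.
  Consistency check: S_2/S_1 = 5·9 = 45 ≡ 6 = α_err ✓ (single-error assumption holds).
Step 4: error magnitude e = S_0/v_3 = S_0·∏_{j≠3}(α_3 − α_j) = 7·9 = 63 ≡ 11 (mod 13).
Step 5: correct position 3: c_3 = r_3 − e = 1 − 11 ≡ 3 (mod 13). Hence c = [7, 4, 3, 10, 11].
  Check: interpolating c through the α_i gives m(x) = 5 + 4·x (degree < 2) with m(α_i) = c_i for every i, so c is indeed a codeword.


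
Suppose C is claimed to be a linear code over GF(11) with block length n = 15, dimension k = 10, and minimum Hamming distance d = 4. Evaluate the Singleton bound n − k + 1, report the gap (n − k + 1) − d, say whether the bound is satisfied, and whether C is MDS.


Singleton RHS = n − k + 1 = 6, slack = 2, bound satisfied, not MDS.

Singleton bound: d ≤ n − k + 1.
Here n = 15, k = 10, so n − k + 1 = 6.
Given d = 4, check d ≤ 6: YES.
Slack = (n − k + 1) − d = 2.
The code is NOT MDS (slack = 2 > 0).
Description: the claimed parameters are [15, 10, 4]_11; such a code would be non-MDS.


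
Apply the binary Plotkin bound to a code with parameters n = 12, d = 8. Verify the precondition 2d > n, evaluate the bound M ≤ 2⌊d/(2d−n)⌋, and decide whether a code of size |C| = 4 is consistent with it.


Plotkin bound M ≤ 4; given |C| = 4 ≤ bound (satisfied).

Check applicability: 2d = 16, n = 12.
2d − n = 4 > 0, so Plotkin applies.
Compute d/(2d−n) = 8/4 ≈ 2.0000.
⌊d/(2d−n)⌋ = 2.
Plotkin bound: M ≤ 2·2 = 4.
Given |C| = 4, check: satisfied.
This |C| is at the Plotkin bound.


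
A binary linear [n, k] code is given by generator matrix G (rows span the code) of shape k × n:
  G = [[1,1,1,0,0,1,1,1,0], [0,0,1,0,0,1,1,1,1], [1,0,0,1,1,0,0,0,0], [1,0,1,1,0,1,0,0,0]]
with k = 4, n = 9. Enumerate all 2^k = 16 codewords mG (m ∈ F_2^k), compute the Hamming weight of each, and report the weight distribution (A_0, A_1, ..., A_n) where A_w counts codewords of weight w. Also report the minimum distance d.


Weight distribution: A_0 = 1, A_3 = 3, A_4 = 4, A_5 = 4, A_6 = 2, A_7 = 1, A_8 = 1. Minimum distance d = 3.

Enumerate all 2^4 = 16 messages m ∈ F_2^4.
For each, compute codeword c = mG in F_2^9, then tally its weight.
  m = 0000 → c = 000000000, weight = 0.
  m = 1000 → c = 111001110, weight = 6.
  m = 0100 → c = 001001111, weight = 5.
  m = 1100 → c = 110000001, weight = 3.
  m = 0010 → c = 100110000, weight = 3.
  m = 1010 → c = 011111110, weight = 7.
  m = 0110 → c = 101111111, weight = 8.
  m = 1110 → c = 010110001, weight = 4.
  m = 0001 → c = 101101000, weight = 4.
  m = 1001 → c = 010100110, weight = 4.
  m = 0101 → c = 100100111, weight = 5.
  m = 1101 → c = 011101001, weight = 5.
  m = 0011 → c = 001011000, weight = 3.
  m = 1011 → c = 110010110, weight = 5.
  m = 0111 → c = 000010111, weight = 4.
  m = 1111 → c = 111011001, weight = 6.
Tally weights:
  weight 0: 1 codewords.
  weight 3: 3 codewords.
  weight 4: 4 codewords.
  weight 5: 4 codewords.
  weight 6: 2 codewords.
  weight 7: 1 codewords.
  weight 8: 1 codewords.
Minimum distance d = smallest w > 0 with A_w > 0 = 3.
Sanity: Σ A_w = 16 = 2^4 = 16 ✓.


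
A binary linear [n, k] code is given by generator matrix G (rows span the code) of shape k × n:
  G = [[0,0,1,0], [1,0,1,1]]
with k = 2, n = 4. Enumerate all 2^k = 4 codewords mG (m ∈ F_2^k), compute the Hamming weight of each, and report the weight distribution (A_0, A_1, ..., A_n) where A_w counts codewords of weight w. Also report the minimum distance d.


Weight distribution: A_0 = 1, A_1 = 1, A_2 = 1, A_3 = 1. Minimum distance d = 1.

Enumerate all 2^2 = 4 messages m ∈ F_2^2.
For each, compute codeword c = mG in F_2^4, then tally its weight.
  m = 00 → c = 0000, weight = 0.
  m = 10 → c = 0010, weight = 1.
  m = 01 → c = 1011, weight = 3.
  m = 11 → c = 1001, weight = 2.
Tally weights:
  weight 0: 1 codewords.
  weight 1: 1 codewords.
  weight 2: 1 codewords.
  weight 3: 1 codewords.
Minimum distance d = smallest w > 0 with A_w > 0 = 1.
Sanity: Σ A_w = 4 = 2^2 = 4 ✓.


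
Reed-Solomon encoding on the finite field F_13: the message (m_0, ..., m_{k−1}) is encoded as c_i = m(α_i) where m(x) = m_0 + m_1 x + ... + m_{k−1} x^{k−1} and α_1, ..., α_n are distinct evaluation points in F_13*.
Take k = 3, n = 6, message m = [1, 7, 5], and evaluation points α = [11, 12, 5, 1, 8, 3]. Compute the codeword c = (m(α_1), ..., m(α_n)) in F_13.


c = [7, 12, 5, 0, 0, 2]

Message polynomial: m(x) = 1 + 7·x + 5·x^2 (mod 13).
For each evaluation point α_i, compute m(α_i) mod 13:
  α_1 = 11: Horner steps 5 → 10 → 7, so m(11) = 7.
  α_2 = 12: Horner steps 5 → 2 → 12, so m(12) = 12.
  α_3 = 5: Horner steps 5 → 6 → 5, so m(5) = 5.
  α_4 = 1: Horner steps 5 → 12 → 0, so m(1) = 0.
  α_5 = 8: Horner steps 5 → 8 → 0, so m(8) = 0.
  α_6 = 3: Horner steps 5 → 9 → 2, so m(3) = 2.
Codeword c = [7, 12, 5, 0, 0, 2] ∈ F_13^6.


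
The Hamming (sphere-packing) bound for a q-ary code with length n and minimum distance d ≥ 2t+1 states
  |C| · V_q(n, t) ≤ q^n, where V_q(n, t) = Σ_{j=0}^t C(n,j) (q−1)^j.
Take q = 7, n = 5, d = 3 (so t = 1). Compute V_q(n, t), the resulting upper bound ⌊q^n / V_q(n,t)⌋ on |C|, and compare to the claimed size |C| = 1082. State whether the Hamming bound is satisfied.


V_q(n, t) = 31, q^n = 16807, Hamming bound = 542, |C| = 1082 > bound (violated).

Step 1: Compute V_q(n, t) = Σ_{j=0}^1 C(n, j) (q−1)^j.
  j = 0: C(5,0)·(6)^0 = 1·1 = 1.
  j = 1: C(5,1)·(6)^1 = 5·6 = 30.
  V_q(n, t) = 1 + 30 = 31.
Step 2: q^n = 7^5 = 16807.
Step 3: Hamming bound ⌊q^n / V_q(n,t)⌋ = ⌊16807/31⌋ = 542.
Step 4: Compare |C| = 1082 to 542: violated.
The claimed |C| lies above the Hamming bound, so no 7-ary code of length 5 with d ≥ 3 can have 1082 codewords.


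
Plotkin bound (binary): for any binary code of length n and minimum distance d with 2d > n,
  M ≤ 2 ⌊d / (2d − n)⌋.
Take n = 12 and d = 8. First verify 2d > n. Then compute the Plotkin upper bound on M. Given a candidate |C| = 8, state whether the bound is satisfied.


Plotkin bound M ≤ 4; given |C| = 8 > bound (violated).

Check applicability: 2d = 16, n = 12.
2d − n = 4 > 0, so Plotkin applies.
Compute d/(2d−n) = 8/4 ≈ 2.0000.
⌊d/(2d−n)⌋ = 2.
Plotkin bound: M ≤ 2·2 = 4.
Given |C| = 8, check: VIOLATED.
This |C| is above the Plotkin bound, so no binary code with n = 12, d = 8 and 8 codewords exists.


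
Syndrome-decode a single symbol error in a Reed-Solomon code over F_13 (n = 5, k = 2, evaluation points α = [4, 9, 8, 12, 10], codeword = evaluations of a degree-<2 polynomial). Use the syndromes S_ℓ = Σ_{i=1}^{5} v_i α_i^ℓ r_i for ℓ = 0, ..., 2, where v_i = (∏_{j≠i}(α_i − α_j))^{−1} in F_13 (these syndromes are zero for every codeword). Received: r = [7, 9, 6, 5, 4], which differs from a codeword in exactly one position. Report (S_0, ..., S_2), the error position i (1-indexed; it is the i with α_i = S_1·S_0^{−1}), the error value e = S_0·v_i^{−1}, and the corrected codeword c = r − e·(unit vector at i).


S = (9, 12, 3), error at position 5, error magnitude e = 5, c = [7, 9, 6, 5, 12].

Step 1: column multipliers v_i = (∏_{j≠i}(α_i − α_j))^{−1} mod 13.
  i = 1 (α = 4): (4−9)(4−8)(4−12)(4−10) = (−5)·(−4)·(−8)·(−6) = 960 ≡ 11, so v_1 = 11^{−1} = 6 (mod 13).
  i = 2 (α = 9): (9−4)(9−8)(9−12)(9−10) = 5·1·(−3)·(−1) = 15 ≡ 2, so v_2 = 2^{−1} = 7 (mod 13).
  i = 3 (α = 8): (8−4)(8−9)(8−12)(8−10) = 4·(−1)·(−4)·(−2) = −32 ≡ 7, so v_3 = 7^{−1} = 2 (mod 13).
  i = 4 (α = 12): (12−4)(12−9)(12−8)(12−10) = 8·3·4·2 = 192 ≡ 10, so v_4 = 10^{−1} = 4 (mod 13).
  i = 5 (α = 10): (10−4)(10−9)(10−8)(10−12) = 6·1·2·(−2) = −24 ≡ 2, so v_5 = 2^{−1} = 7 (mod 13).
  v = [6, 7, 2, 4, 7].
Step 2: syndromes of r = [7, 9, 6, 5, 4] (all sums mod 13).
  S_0 = Σ v_i r_i = 6·7 + 7·9 + 2·6 + 4·5 + 7·4 = 165 ≡ 9.
  S_1 = Σ v_i α_i r_i = 6·4·7 + 7·9·9 + 2·8·6 + 4·12·5 + 7·10·4 = 1351 ≡ 12.
  α_i^2 mod 13 = [3, 3, 12, 1, 9].
  S_2 = Σ v_i α_i^2 r_i = 6·3·7 + 7·3·9 + 2·12·6 + 4·1·5 + 7·9·4 = 731 ≡ 3.
  S = (9, 12, 3) ≠ 0, so r is not a codeword (an error is present).
Step 3: locate the error. For a single error e at position i, S_ℓ = v_i·e·α_i^ℓ, so α_err = S_1/S_0.
  S_0^{−1} = 9^{−1} = 3 (mod 13), so α_err = 12·3 = 36 ≡ 10 = α_5. Error position i = 5.
  Consistency check: S_2/S_1 = 3·12 = 36 ≡ 10 = α_err ✓ (single-error assumption holds).
Step 4: error magnitude e = S_0/v_5 = S_0·∏_{j≠5}(α_5 − α_j) = 9·2 = 18 ≡ 5 (mod 13).
Step 5: correct position 5: c_5 = r_5 − e = 4 − 5 ≡ 12 (mod 13). Hence c = [7, 9, 6, 5, 12].
  Check: interpolating c through the α_i gives m(x) = 8 + 3·x (degree < 2) with m(α_i) = c_i for every i, so c is indeed a codeword.


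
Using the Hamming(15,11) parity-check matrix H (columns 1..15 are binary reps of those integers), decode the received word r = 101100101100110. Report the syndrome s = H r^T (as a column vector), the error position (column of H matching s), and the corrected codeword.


s = (0, 0, 0, 1)^T, error position = 1, corrected codeword c = 001100101100110

Compute s = H r^T mod 2 one row at a time:
  s_1 = 0 + 1 + 1 + 0 + 0 + 1 + 1 + 0 = 4 ≡ 0 (mod 2).
  s_2 = 1 + 0 + 0 + 1 + 0 + 1 + 1 + 0 = 4 ≡ 0 (mod 2).
  s_3 = 0 + 1 + 0 + 1 + 1 + 0 + 1 + 0 = 4 ≡ 0 (mod 2).
  s_4 = 1 + 1 + 0 + 1 + 1 + 0 + 1 + 0 = 5 ≡ 1 (mod 2).
s = (0, 0, 0, 1)^T — this equals column 1 of H (binary 0001), so error is at position 1.
Correct: flip bit 1 of r = 101100101100110 to get c = 001100101100110.


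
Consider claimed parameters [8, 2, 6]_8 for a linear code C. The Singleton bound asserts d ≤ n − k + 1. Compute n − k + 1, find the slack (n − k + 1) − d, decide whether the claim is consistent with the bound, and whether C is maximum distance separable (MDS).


Singleton RHS = n − k + 1 = 7, slack = 1, bound satisfied, not MDS.

Singleton bound: d ≤ n − k + 1.
Here n = 8, k = 2, so n − k + 1 = 7.
Given d = 6, check d ≤ 7: YES.
Slack = (n − k + 1) − d = 1.
The code is NOT MDS (slack = 1 > 0).
Description: the claimed parameters are [8, 2, 6]_8; such a code would be non-MDS.


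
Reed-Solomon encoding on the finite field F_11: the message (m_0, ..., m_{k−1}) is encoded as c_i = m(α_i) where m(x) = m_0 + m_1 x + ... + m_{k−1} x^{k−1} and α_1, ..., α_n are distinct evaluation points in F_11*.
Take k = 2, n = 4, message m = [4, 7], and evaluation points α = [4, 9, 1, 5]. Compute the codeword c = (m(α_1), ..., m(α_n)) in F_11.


c = [10, 1, 0, 6]

Message polynomial: m(x) = 4 + 7·x (mod 11).
For each evaluation point α_i, compute m(α_i) mod 11:
  α_1 = 4: Horner steps 7 → 10, so m(4) = 10.
  α_2 = 9: Horner steps 7 → 1, so m(9) = 1.
  α_3 = 1: Horner steps 7 → 0, so m(1) = 0.
  α_4 = 5: Horner steps 7 → 6, so m(5) = 6.
Codeword c = [10, 1, 0, 6] ∈ F_11^4.


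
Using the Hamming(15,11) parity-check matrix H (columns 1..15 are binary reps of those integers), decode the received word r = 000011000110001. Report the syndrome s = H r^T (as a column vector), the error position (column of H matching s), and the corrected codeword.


s = (1, 1, 0, 1)^T, error position = 13, corrected codeword c = 000011000110101

Compute s = H r^T mod 2 one row at a time:
  s_1 = 0 + 0 + 1 + 1 + 0 + 0 + 0 + 1 = 3 ≡ 1 (mod 2).
  s_2 = 0 + 1 + 1 + 0 + 0 + 0 + 0 + 1 = 3 ≡ 1 (mod 2).
  s_3 = 0 + 0 + 1 + 0 + 1 + 1 + 0 + 1 = 4 ≡ 0 (mod 2).
  s_4 = 0 + 0 + 1 + 0 + 0 + 1 + 0 + 1 = 3 ≡ 1 (mod 2).
s = (1, 1, 0, 1)^T — this equals column 13 of H (binary 1101), so error is at position 13.
Correct: flip bit 13 of r = 000011000110001 to get c = 000011000110101.


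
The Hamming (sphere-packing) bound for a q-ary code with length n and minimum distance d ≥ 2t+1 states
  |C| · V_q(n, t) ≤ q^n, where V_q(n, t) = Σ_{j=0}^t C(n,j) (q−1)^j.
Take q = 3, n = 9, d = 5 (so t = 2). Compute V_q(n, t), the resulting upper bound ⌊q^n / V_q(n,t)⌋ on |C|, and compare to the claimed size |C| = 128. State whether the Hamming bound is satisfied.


V_q(n, t) = 163, q^n = 19683, Hamming bound = 120, |C| = 128 > bound (violated).

Step 1: Compute V_q(n, t) = Σ_{j=0}^2 C(n, j) (q−1)^j.
  j = 0: C(9,0)·(2)^0 = 1·1 = 1.
  j = 1: C(9,1)·(2)^1 = 9·2 = 18.
  j = 2: C(9,2)·(2)^2 = 36·4 = 144.
  V_q(n, t) = 1 + 18 + 144 = 163.
Step 2: q^n = 3^9 = 19683.
Step 3: Hamming bound ⌊q^n / V_q(n,t)⌋ = ⌊19683/163⌋ = 120.
Step 4: Compare |C| = 128 to 120: violated.
The claimed |C| lies above the Hamming bound, so no 3-ary code of length 9 with d ≥ 5 can have 128 codewords.


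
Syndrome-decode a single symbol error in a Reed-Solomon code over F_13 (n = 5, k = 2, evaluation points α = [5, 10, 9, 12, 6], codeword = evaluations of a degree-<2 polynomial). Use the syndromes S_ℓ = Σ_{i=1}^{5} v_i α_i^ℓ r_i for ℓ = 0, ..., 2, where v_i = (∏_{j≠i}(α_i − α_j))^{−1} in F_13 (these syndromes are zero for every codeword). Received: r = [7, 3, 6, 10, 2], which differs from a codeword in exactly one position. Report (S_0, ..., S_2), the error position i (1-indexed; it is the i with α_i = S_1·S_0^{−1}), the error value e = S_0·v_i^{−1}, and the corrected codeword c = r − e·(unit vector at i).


S = (8, 1, 5), error at position 1, error magnitude e = 2, c = [5, 3, 6, 10, 2].

Step 1: column multipliers v_i = (∏_{j≠i}(α_i − α_j))^{−1} mod 13.
  i = 1 (α = 5): (5−10)(5−9)(5−12)(5−6) = (−5)·(−4)·(−7)·(−1) = 140 ≡ 10, so v_1 = 10^{−1} = 4 (mod 13).
  i = 2 (α = 10): (10−5)(10−9)(10−12)(10−6) = 5·1·(−2)·4 = −40 ≡ 12, so v_2 = 12^{−1} = 12 (mod 13).
  i = 3 (α = 9): (9−5)(9−10)(9−12)(9−6) = 4·(−1)·(−3)·3 = 36 ≡ 10, so v_3 = 10^{−1} = 4 (mod 13).
  i = 4 (α = 12): (12−5)(12−10)(12−9)(12−6) = 7·2·3·6 = 252 ≡ 5, so v_4 = 5^{−1} = 8 (mod 13).
  i = 5 (α = 6): (6−5)(6−10)(6−9)(6−12) = 1·(−4)·(−3)·(−6) = −72 ≡ 6, so v_5 = 6^{−1} = 11 (mod 13).
  v = [4, 12, 4, 8, 11].
Step 2: syndromes of r = [7, 3, 6, 10, 2] (all sums mod 13).
  S_0 = Σ v_i r_i = 4·7 + 12·3 + 4·6 + 8·10 + 11·2 = 190 ≡ 8.
  S_1 = Σ v_i α_i r_i = 4·5·7 + 12·10·3 + 4·9·6 + 8·12·10 + 11·6·2 = 1808 ≡ 1.
  α_i^2 mod 13 = [12, 9, 3, 1, 10].
  S_2 = Σ v_i α_i^2 r_i = 4·12·7 + 12·9·3 + 4·3·6 + 8·1·10 + 11·10·2 = 1032 ≡ 5.
  S = (8, 1, 5) ≠ 0, so r is not a codeword (an error is present).
Step 3: locate the error. For a single error e at position i, S_ℓ = v_i·e·α_i^ℓ, so α_err = S_1/S_0.
  S_0^{−1} = 8^{−1} = 5 (mod 13), so α_err = 1·5 = 5 ≡ 5 = α_1. Error position i = 1.
  Consistency check: S_2/S_1 = 5·1 = 5 ≡ 5 = α_err ✓ (single-error assumption holds).
Step 4: error magnitude e = S_0/v_1 = S_0·∏_{j≠1}(α_1 − α_j) = 8·10 = 80 ≡ 2 (mod 13).
Step 5: correct position 1: c_1 = r_1 − e = 7 − 2 ≡ 5 (mod 13). Hence c = [5, 3, 6, 10, 2].
  Check: interpolating c through the α_i gives m(x) = 7 + 10·x (degree < 2) with m(α_i) = c_i for every i, so c is indeed a codeword.


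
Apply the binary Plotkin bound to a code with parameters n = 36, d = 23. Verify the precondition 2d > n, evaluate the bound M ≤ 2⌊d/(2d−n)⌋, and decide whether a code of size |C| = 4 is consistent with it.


Plotkin bound M ≤ 4; given |C| = 4 ≤ bound (satisfied).

Check applicability: 2d = 46, n = 36.
2d − n = 10 > 0, so Plotkin applies.
Compute d/(2d−n) = 23/10 ≈ 2.3000.
⌊d/(2d−n)⌋ = 2.
Plotkin bound: M ≤ 2·2 = 4.
Given |C| = 4, check: satisfied.
This |C| is at the Plotkin bound.


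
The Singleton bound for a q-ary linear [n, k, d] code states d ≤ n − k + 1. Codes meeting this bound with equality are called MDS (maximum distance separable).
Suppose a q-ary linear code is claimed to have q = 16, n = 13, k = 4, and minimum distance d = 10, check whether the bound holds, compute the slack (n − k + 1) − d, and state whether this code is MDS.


Singleton RHS = n − k + 1 = 10, slack = 0, bound satisfied, MDS.

Singleton bound: d ≤ n − k + 1.
Here n = 13, k = 4, so n − k + 1 = 10.
Given d = 10, check d ≤ 10: YES.
Slack = (n − k + 1) − d = 0.
The code is MDS (slack = 0).
Description: the claimed parameters are [13, 4, 10]_16; such a code would be MDS (meets Singleton bound).


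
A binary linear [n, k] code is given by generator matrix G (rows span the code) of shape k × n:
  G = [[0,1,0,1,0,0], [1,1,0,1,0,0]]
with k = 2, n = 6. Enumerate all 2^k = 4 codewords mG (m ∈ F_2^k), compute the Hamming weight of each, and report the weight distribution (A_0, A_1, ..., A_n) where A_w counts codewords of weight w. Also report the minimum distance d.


Weight distribution: A_0 = 1, A_1 = 1, A_2 = 1, A_3 = 1. Minimum distance d = 1.

Enumerate all 2^2 = 4 messages m ∈ F_2^2.
For each, compute codeword c = mG in F_2^6, then tally its weight.
  m = 00 → c = 000000, weight = 0.
  m = 10 → c = 010100, weight = 2.
  m = 01 → c = 110100, weight = 3.
  m = 11 → c = 100000, weight = 1.
Tally weights:
  weight 0: 1 codewords.
  weight 1: 1 codewords.
  weight 2: 1 codewords.
  weight 3: 1 codewords.
Minimum distance d = smallest w > 0 with A_w > 0 = 1.
Sanity: Σ A_w = 4 = 2^2 = 4 ✓.


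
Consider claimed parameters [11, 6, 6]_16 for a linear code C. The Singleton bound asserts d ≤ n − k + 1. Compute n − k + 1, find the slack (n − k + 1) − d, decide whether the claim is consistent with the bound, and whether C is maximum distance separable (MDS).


Singleton RHS = n − k + 1 = 6, slack = 0, bound satisfied, MDS.

Singleton bound: d ≤ n − k + 1.
Here n = 11, k = 6, so n − k + 1 = 6.
Given d = 6, check d ≤ 6: YES.
Slack = (n − k + 1) − d = 0.
The code is MDS (slack = 0).
Description: the claimed parameters are [11, 6, 6]_16; such a code would be MDS (meets Singleton bound).


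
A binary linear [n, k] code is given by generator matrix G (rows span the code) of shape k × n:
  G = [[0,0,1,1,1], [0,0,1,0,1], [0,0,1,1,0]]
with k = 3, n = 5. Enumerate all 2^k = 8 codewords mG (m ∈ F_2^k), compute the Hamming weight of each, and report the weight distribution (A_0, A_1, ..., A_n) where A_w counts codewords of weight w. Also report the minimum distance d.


Weight distribution: A_0 = 1, A_1 = 3, A_2 = 3, A_3 = 1. Minimum distance d = 1.

Enumerate all 2^3 = 8 messages m ∈ F_2^3.
For each, compute codeword c = mG in F_2^5, then tally its weight.
  m = 000 → c = 00000, weight = 0.
  m = 100 → c = 00111, weight = 3.
  m = 010 → c = 00101, weight = 2.
  m = 110 → c = 00010, weight = 1.
  m = 001 → c = 00110, weight = 2.
  m = 101 → c = 00001, weight = 1.
  m = 011 → c = 00011, weight = 2.
  m = 111 → c = 00100, weight = 1.
Tally weights:
  weight 0: 1 codewords.
  weight 1: 3 codewords.
  weight 2: 3 codewords.
  weight 3: 1 codewords.
Minimum distance d = smallest w > 0 with A_w > 0 = 1.
Sanity: Σ A_w = 8 = 2^3 = 8 ✓.


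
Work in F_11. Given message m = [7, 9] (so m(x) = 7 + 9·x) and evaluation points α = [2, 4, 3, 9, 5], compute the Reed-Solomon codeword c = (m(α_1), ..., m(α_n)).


c = [3, 10, 1, 0, 8]

Message polynomial: m(x) = 7 + 9·x (mod 11).
For each evaluation point α_i, compute m(α_i) mod 11:
  α_1 = 2: Horner steps 9 → 3, so m(2) = 3.
  α_2 = 4: Horner steps 9 → 10, so m(4) = 10.
  α_3 = 3: Horner steps 9 → 1, so m(3) = 1.
  α_4 = 9: Horner steps 9 → 0, so m(9) = 0.
  α_5 = 5: Horner steps 9 → 8, so m(5) = 8.
Codeword c = [3, 10, 1, 0, 8] ∈ F_11^5.


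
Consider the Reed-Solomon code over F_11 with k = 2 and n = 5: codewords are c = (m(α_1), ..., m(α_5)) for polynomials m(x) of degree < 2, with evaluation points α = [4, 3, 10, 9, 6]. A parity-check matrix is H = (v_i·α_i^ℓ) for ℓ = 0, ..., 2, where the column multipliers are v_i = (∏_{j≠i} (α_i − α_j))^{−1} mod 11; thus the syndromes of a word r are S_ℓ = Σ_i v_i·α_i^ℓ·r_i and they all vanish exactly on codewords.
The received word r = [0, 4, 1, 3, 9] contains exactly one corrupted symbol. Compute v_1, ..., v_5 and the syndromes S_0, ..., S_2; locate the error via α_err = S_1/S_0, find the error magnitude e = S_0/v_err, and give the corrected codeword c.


S = (7, 6, 2), error at position 1, error magnitude e = 9, c = [2, 4, 1, 3, 9].

Step 1: column multipliers v_i = (∏_{j≠i}(α_i − α_j))^{−1} mod 11.
  i = 1 (α = 4): (4−3)(4−10)(4−9)(4−6) = 1·(−6)·(−5)·(−2) = −60 ≡ 6, so v_1 = 6^{−1} = 2 (mod 11).
  i = 2 (α = 3): (3−4)(3−10)(3−9)(3−6) = (−1)·(−7)·(−6)·(−3) = 126 ≡ 5, so v_2 = 5^{−1} = 9 (mod 11).
  i = 3 (α = 10): (10−4)(10−3)(10−9)(10−6) = 6·7·1·4 = 168 ≡ 3, so v_3 = 3^{−1} = 4 (mod 11).
  i = 4 (α = 9): (9−4)(9−3)(9−10)(9−6) = 5·6·(−1)·3 = −90 ≡ 9, so v_4 = 9^{−1} = 5 (mod 11).
  i = 5 (α = 6): (6−4)(6−3)(6−10)(6−9) = 2·3·(−4)·(−3) = 72 ≡ 6, so v_5 = 6^{−1} = 2 (mod 11).
  v = [2, 9, 4, 5, 2].
Step 2: syndromes of r = [0, 4, 1, 3, 9] (all sums mod 11).
  S_0 = Σ v_i r_i = 2·0 + 9·4 + 4·1 + 5·3 + 2·9 = 73 ≡ 7.
  S_1 = Σ v_i α_i r_i = 2·4·0 + 9·3·4 + 4·10·1 + 5·9·3 + 2·6·9 = 391 ≡ 6.
  α_i^2 mod 11 = [5, 9, 1, 4, 3].
  S_2 = Σ v_i α_i^2 r_i = 2·5·0 + 9·9·4 + 4·1·1 + 5·4·3 + 2·3·9 = 442 ≡ 2.
  S = (7, 6, 2) ≠ 0, so r is not a codeword (an error is present).
Step 3: locate the error. For a single error e at position i, S_ℓ = v_i·e·α_i^ℓ, so α_err = S_1/S_0.
  S_0^{−1} = 7^{−1} = 8 (mod 11), so α_err = 6·8 = 48 ≡ 4 = α_1. Error position i = 1.
  Consistency check: S_2/S_1 = 2·2 = 4 ≡ 4 = α_err ✓ (single-error assumption holds).
Step 4: error magnitude e = S_0/v_1 = S_0·∏_{j≠1}(α_1 − α_j) = 7·6 = 42 ≡ 9 (mod 11).
Step 5: correct position 1: c_1 = r_1 − e = 0 − 9 ≡ 2 (mod 11). Hence c = [2, 4, 1, 3, 9].
  Check: interpolating c through the α_i gives m(x) = 10 + 9·x (degree < 2) with m(α_i) = c_i for every i, so c is indeed a codeword.


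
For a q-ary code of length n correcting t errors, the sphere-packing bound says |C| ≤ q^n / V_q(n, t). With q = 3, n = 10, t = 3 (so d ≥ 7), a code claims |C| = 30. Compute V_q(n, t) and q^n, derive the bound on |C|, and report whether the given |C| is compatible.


V_q(n, t) = 1161, q^n = 59049, Hamming bound = 50, |C| = 30 ≤ bound (satisfied).

Step 1: Compute V_q(n, t) = Σ_{j=0}^3 C(n, j) (q−1)^j.
  j = 0: C(10,0)·(2)^0 = 1·1 = 1.
  j = 1: C(10,1)·(2)^1 = 10·2 = 20.
  j = 2: C(10,2)·(2)^2 = 45·4 = 180.
  j = 3: C(10,3)·(2)^3 = 120·8 = 960.
  V_q(n, t) = 1 + 20 + 180 + 960 = 1161.
Step 2: q^n = 3^10 = 59049.
Step 3: Hamming bound ⌊q^n / V_q(n,t)⌋ = ⌊59049/1161⌋ = 50.
Step 4: Compare |C| = 30 to 50: satisfied.
The claimed |C| lies below the Hamming bound.


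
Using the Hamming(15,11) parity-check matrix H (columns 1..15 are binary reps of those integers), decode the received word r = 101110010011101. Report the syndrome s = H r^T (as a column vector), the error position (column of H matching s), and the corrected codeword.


s = (1, 1, 1, 0)^T, error position = 14, corrected codeword c = 101110010011111

Compute s = H r^T mod 2 one row at a time:
  s_1 = 1 + 0 + 0 + 1 + 1 + 1 + 0 + 1 = 5 ≡ 1 (mod 2).
  s_2 = 1 + 1 + 0 + 0 + 1 + 1 + 0 + 1 = 5 ≡ 1 (mod 2).
  s_3 = 0 + 1 + 0 + 0 + 0 + 1 + 0 + 1 = 3 ≡ 1 (mod 2).
  s_4 = 1 + 1 + 1 + 0 + 0 + 1 + 1 + 1 = 6 ≡ 0 (mod 2).
s = (1, 1, 1, 0)^T — this equals column 14 of H (binary 1110), so error is at position 14.
Correct: flip bit 14 of r = 101110010011101 to get c = 101110010011111.
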